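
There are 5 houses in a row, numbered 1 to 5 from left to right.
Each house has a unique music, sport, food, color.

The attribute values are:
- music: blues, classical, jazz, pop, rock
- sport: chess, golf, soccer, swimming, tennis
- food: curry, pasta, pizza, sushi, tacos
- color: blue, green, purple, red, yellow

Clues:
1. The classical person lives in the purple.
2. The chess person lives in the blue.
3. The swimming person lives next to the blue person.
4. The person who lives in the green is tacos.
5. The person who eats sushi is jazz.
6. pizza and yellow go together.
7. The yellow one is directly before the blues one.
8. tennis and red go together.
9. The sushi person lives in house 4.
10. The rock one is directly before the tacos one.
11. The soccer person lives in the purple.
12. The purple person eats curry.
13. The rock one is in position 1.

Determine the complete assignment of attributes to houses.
Solution:

House | Music | Sport | Food | Color
------------------------------------
  1   | rock | golf | pizza | yellow
  2   | blues | swimming | tacos | green
  3   | pop | chess | pasta | blue
  4   | jazz | tennis | sushi | red
  5   | classical | soccer | curry | purple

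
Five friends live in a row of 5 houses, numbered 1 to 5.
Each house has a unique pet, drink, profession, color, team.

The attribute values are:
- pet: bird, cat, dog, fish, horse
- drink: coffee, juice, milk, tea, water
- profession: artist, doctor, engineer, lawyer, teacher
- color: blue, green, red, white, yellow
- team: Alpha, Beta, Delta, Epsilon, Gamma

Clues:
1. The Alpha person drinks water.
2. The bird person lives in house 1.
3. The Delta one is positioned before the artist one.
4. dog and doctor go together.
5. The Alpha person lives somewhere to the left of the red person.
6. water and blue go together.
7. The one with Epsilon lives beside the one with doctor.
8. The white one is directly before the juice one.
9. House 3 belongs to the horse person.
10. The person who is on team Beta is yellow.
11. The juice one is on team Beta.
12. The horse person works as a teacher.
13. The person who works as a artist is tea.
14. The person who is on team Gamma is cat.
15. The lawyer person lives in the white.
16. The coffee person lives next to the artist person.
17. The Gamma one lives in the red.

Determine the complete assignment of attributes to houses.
Solution:

House | Pet | Drink | Profession | Color | Team
-----------------------------------------------
  1   | bird | milk | lawyer | white | Epsilon
  2   | dog | juice | doctor | yellow | Beta
  3   | horse | water | teacher | blue | Alpha
  4   | fish | coffee | engineer | green | Delta
  5   | cat | tea | artist | red | Gamma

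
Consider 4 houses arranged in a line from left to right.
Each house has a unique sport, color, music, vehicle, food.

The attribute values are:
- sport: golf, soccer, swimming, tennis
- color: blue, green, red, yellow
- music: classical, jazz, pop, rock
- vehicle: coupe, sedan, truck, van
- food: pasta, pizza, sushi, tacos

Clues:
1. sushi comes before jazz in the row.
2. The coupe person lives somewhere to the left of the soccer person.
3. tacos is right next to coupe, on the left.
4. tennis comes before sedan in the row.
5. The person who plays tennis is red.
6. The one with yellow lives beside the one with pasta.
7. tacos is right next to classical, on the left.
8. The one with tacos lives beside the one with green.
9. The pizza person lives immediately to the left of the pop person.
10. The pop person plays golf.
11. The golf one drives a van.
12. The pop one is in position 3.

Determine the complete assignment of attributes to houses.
Solution:

House | Sport | Color | Music | Vehicle | Food
----------------------------------------------
  1   | tennis | red | rock | truck | tacos
  2   | swimming | green | classical | coupe | pizza
  3   | golf | yellow | pop | van | sushi
  4   | soccer | blue | jazz | sedan | pasta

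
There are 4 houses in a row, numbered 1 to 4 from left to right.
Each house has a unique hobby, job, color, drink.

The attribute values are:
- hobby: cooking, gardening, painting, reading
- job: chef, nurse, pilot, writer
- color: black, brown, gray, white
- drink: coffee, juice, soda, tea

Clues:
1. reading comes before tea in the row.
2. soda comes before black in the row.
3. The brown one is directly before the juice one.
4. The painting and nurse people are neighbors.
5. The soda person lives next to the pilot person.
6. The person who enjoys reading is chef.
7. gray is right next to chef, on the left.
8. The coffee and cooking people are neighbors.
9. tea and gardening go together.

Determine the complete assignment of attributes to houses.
Solution:

House | Hobby | Job | Color | Drink
-----------------------------------
  1   | painting | writer | brown | coffee
  2   | cooking | nurse | gray | juice
  3   | reading | chef | white | soda
  4   | gardening | pilot | black | tea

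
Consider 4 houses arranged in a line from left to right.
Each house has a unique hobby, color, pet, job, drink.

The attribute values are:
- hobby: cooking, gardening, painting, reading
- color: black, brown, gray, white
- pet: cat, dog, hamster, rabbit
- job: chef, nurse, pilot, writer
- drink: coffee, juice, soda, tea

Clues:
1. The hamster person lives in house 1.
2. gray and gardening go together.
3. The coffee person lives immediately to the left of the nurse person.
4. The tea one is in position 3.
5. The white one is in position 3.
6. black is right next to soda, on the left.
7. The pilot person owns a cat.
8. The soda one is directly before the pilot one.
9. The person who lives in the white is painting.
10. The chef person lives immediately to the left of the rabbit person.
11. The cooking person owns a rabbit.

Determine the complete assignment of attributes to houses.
Solution:

House | Hobby | Color | Pet | Job | Drink
-----------------------------------------
  1   | reading | black | hamster | chef | coffee
  2   | cooking | brown | rabbit | nurse | soda
  3   | painting | white | cat | pilot | tea
  4   | gardening | gray | dog | writer | juice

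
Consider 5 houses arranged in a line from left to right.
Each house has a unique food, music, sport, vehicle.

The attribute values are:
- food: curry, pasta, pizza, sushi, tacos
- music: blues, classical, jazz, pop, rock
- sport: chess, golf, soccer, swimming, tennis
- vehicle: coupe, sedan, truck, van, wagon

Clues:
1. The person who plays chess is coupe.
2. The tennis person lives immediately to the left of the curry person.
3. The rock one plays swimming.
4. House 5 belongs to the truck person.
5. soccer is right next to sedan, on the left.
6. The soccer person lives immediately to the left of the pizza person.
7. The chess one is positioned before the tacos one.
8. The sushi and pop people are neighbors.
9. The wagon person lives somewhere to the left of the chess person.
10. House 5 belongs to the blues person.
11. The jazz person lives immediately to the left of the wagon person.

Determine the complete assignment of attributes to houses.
Solution:

House | Food | Music | Sport | Vehicle
--------------------------------------
  1   | sushi | jazz | tennis | van
  2   | curry | pop | soccer | wagon
  3   | pizza | rock | swimming | sedan
  4   | pasta | classical | chess | coupe
  5   | tacos | blues | golf | truck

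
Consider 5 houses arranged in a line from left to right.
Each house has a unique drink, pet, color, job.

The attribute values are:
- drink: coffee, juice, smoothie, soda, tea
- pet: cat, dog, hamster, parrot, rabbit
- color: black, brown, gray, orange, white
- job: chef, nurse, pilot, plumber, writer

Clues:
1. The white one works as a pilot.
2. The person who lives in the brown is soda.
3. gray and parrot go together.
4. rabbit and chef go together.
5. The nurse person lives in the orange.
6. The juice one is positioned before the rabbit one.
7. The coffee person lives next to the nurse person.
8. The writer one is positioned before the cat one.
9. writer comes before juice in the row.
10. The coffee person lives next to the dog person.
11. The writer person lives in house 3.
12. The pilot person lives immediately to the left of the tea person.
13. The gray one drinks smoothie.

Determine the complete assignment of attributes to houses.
Solution:

House | Drink | Pet | Color | Job
---------------------------------
  1   | coffee | hamster | white | pilot
  2   | tea | dog | orange | nurse
  3   | smoothie | parrot | gray | writer
  4   | juice | cat | black | plumber
  5   | soda | rabbit | brown | chef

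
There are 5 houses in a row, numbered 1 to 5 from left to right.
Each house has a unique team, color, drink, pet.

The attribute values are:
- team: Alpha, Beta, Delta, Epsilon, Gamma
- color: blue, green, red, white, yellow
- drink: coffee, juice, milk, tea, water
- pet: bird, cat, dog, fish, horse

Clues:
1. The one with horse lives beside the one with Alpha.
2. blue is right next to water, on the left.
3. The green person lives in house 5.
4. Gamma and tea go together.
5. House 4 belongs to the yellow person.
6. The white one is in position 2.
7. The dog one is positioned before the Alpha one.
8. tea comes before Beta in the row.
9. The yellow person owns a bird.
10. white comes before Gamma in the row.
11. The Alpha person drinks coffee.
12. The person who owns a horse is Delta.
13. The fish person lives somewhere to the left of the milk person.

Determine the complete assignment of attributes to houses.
Solution:

House | Team | Color | Drink | Pet
----------------------------------
  1   | Epsilon | blue | juice | dog
  2   | Delta | white | water | horse
  3   | Alpha | red | coffee | fish
  4   | Gamma | yellow | tea | bird
  5   | Beta | green | milk | cat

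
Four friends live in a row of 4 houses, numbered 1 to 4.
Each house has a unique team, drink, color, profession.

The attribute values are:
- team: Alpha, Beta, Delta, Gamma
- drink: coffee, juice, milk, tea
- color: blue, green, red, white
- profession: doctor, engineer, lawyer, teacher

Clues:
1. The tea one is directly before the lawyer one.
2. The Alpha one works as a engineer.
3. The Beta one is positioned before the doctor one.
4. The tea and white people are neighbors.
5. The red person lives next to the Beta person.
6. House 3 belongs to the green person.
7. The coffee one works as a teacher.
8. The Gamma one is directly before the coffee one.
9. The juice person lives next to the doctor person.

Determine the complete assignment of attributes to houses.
Solution:

House | Team | Drink | Color | Profession
-----------------------------------------
  1   | Alpha | tea | red | engineer
  2   | Beta | juice | white | lawyer
  3   | Gamma | milk | green | doctor
  4   | Delta | coffee | blue | teacher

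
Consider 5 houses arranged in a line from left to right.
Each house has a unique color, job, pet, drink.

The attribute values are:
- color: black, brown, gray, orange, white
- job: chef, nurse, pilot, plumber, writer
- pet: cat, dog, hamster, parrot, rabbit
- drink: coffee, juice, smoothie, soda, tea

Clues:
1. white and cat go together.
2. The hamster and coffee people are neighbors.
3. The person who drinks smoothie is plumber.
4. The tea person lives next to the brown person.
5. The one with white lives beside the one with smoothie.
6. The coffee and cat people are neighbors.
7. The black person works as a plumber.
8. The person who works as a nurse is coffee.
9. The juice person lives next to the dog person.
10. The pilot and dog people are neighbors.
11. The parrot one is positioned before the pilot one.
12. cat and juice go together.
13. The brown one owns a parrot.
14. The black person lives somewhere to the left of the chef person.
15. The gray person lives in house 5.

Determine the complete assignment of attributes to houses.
Solution:

House | Color | Job | Pet | Drink
---------------------------------
  1   | orange | writer | hamster | tea
  2   | brown | nurse | parrot | coffee
  3   | white | pilot | cat | juice
  4   | black | plumber | dog | smoothie
  5   | gray | chef | rabbit | soda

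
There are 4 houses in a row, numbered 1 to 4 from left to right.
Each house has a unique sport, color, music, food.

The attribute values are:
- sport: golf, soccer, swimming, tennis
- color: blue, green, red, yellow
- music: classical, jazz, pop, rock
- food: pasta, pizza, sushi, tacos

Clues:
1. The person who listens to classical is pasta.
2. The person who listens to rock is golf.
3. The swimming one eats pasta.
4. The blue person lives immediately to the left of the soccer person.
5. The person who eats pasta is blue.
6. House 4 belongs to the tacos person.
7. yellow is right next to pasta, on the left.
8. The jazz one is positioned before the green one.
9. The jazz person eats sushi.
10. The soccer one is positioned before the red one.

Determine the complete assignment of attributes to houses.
Solution:

House | Sport | Color | Music | Food
------------------------------------
  1   | tennis | yellow | jazz | sushi
  2   | swimming | blue | classical | pasta
  3   | soccer | green | pop | pizza
  4   | golf | red | rock | tacos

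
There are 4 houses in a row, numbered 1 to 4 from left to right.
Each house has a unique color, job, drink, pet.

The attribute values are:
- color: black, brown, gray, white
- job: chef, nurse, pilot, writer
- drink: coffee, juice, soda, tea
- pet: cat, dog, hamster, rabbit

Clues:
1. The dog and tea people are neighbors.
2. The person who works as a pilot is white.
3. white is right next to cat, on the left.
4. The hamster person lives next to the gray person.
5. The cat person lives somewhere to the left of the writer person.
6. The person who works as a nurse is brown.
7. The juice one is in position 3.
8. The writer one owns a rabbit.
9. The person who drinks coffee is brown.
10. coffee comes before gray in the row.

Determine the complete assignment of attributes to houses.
Solution:

House | Color | Job | Drink | Pet
---------------------------------
  1   | brown | nurse | coffee | dog
  2   | white | pilot | tea | hamster
  3   | gray | chef | juice | cat
  4   | black | writer | soda | rabbit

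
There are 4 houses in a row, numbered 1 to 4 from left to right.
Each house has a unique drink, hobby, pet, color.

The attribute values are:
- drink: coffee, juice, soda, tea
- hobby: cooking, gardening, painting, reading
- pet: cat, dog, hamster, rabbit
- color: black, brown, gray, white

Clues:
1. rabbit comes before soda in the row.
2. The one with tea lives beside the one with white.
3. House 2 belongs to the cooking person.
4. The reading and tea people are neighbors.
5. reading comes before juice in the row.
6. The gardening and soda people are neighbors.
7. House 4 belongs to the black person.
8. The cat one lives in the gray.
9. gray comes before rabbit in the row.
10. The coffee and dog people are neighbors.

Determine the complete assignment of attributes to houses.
Solution:

House | Drink | Hobby | Pet | Color
-----------------------------------
  1   | coffee | reading | cat | gray
  2   | tea | cooking | dog | brown
  3   | juice | gardening | rabbit | white
  4   | soda | painting | hamster | black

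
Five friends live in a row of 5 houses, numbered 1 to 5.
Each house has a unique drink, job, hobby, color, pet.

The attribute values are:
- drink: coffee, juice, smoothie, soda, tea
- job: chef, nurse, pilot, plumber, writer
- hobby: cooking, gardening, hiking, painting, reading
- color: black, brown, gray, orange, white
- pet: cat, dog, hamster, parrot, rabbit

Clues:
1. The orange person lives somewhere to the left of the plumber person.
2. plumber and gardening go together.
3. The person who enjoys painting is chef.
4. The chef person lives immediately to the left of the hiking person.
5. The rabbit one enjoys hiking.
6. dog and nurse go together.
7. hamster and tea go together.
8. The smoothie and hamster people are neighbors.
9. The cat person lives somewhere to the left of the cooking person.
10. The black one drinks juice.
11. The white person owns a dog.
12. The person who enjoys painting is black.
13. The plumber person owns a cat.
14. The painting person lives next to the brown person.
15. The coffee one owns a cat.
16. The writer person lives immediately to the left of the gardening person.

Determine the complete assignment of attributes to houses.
Solution:

House | Drink | Job | Hobby | Color | Pet
-----------------------------------------
  1   | juice | chef | painting | black | parrot
  2   | smoothie | pilot | hiking | brown | rabbit
  3   | tea | writer | reading | orange | hamster
  4   | coffee | plumber | gardening | gray | cat
  5   | soda | nurse | cooking | white | dog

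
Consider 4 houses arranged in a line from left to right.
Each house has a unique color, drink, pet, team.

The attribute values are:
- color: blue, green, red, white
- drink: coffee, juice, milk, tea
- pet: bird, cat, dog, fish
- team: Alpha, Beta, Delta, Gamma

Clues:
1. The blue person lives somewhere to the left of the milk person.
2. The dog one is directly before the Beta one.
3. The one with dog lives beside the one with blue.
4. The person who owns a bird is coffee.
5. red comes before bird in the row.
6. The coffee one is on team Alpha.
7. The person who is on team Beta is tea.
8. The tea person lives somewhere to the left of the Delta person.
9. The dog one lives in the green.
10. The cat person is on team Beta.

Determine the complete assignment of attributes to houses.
Solution:

House | Color | Drink | Pet | Team
----------------------------------
  1   | green | juice | dog | Gamma
  2   | blue | tea | cat | Beta
  3   | red | milk | fish | Delta
  4   | white | coffee | bird | Alpha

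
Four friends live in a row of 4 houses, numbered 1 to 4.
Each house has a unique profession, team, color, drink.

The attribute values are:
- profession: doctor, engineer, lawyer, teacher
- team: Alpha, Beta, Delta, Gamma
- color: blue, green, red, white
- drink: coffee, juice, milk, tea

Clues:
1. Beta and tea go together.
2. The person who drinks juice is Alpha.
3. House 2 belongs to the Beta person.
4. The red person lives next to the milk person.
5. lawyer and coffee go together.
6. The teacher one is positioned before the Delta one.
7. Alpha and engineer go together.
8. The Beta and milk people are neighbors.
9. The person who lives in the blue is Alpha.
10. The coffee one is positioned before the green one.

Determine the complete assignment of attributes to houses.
Solution:

House | Profession | Team | Color | Drink
-----------------------------------------
  1   | lawyer | Gamma | white | coffee
  2   | teacher | Beta | red | tea
  3   | doctor | Delta | green | milk
  4   | engineer | Alpha | blue | juice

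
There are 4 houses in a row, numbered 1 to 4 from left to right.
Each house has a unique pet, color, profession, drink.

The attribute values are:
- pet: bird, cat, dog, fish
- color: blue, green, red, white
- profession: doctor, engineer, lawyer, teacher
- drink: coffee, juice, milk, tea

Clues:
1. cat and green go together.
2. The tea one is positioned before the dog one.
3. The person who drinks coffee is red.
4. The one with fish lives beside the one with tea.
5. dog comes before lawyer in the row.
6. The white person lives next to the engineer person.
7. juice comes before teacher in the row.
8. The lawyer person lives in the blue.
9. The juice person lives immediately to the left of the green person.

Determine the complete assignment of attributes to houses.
Solution:

House | Pet | Color | Profession | Drink
----------------------------------------
  1   | fish | white | doctor | juice
  2   | cat | green | engineer | tea
  3   | dog | red | teacher | coffee
  4   | bird | blue | lawyer | milk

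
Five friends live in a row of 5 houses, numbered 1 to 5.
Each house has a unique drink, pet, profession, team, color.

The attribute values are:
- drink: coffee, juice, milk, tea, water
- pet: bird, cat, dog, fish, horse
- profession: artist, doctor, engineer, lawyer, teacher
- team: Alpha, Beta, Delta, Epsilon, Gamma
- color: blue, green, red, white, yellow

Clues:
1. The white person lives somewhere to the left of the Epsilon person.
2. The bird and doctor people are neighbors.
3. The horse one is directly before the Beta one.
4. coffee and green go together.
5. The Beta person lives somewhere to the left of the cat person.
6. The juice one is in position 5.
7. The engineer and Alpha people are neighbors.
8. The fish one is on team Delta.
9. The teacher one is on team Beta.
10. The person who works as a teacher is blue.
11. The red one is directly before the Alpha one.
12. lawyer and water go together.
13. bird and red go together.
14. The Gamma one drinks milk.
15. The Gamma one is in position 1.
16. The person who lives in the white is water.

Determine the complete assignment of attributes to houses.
Solution:

House | Drink | Pet | Profession | Team | Color
-----------------------------------------------
  1   | milk | bird | engineer | Gamma | red
  2   | coffee | horse | doctor | Alpha | green
  3   | tea | dog | teacher | Beta | blue
  4   | water | fish | lawyer | Delta | white
  5   | juice | cat | artist | Epsilon | yellow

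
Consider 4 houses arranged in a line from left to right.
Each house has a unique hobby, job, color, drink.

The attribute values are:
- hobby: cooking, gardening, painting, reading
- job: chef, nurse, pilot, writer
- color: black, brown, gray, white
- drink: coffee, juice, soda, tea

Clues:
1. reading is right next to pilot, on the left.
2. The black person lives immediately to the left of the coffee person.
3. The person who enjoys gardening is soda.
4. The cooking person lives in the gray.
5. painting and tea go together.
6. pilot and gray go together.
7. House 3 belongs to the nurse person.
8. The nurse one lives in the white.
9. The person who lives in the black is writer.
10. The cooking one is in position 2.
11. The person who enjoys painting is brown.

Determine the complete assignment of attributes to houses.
Solution:

House | Hobby | Job | Color | Drink
-----------------------------------
  1   | reading | writer | black | juice
  2   | cooking | pilot | gray | coffee
  3   | gardening | nurse | white | soda
  4   | painting | chef | brown | tea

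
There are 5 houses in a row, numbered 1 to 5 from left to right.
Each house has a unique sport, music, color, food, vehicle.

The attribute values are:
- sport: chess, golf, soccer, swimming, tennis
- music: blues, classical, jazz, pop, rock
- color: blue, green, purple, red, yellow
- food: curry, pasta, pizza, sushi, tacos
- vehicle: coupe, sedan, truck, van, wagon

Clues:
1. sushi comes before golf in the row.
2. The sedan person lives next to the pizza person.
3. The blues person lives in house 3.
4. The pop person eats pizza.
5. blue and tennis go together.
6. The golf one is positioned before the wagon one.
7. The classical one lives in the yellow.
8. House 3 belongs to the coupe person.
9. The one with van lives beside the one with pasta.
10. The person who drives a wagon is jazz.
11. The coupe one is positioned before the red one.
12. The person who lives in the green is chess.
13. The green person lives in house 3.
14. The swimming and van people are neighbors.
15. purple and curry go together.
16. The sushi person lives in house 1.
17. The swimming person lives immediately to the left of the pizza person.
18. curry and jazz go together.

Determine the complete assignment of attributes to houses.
Solution:

House | Sport | Music | Color | Food | Vehicle
----------------------------------------------
  1   | swimming | classical | yellow | sushi | sedan
  2   | tennis | pop | blue | pizza | van
  3   | chess | blues | green | pasta | coupe
  4   | golf | rock | red | tacos | truck
  5   | soccer | jazz | purple | curry | wagon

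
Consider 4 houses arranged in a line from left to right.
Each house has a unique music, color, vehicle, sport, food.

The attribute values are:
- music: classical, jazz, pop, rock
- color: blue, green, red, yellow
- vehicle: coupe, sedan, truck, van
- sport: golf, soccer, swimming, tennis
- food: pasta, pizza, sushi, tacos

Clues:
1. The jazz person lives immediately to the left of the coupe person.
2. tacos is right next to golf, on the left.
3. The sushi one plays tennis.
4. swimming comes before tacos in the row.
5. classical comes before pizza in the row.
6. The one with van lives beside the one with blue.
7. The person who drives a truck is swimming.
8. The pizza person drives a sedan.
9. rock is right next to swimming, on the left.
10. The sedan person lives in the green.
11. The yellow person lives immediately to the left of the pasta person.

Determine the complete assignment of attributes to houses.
Solution:

House | Music | Color | Vehicle | Sport | Food
----------------------------------------------
  1   | rock | yellow | van | tennis | sushi
  2   | jazz | blue | truck | swimming | pasta
  3   | classical | red | coupe | soccer | tacos
  4   | pop | green | sedan | golf | pizza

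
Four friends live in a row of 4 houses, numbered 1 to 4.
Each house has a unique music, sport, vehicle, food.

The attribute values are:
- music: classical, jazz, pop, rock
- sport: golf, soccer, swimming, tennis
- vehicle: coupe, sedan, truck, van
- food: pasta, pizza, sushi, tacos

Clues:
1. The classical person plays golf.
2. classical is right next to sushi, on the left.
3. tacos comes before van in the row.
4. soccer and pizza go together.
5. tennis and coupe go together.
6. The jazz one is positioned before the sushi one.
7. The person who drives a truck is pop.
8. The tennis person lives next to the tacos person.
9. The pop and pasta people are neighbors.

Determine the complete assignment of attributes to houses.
Solution:

House | Music | Sport | Vehicle | Food
--------------------------------------
  1   | pop | soccer | truck | pizza
  2   | jazz | tennis | coupe | pasta
  3   | classical | golf | sedan | tacos
  4   | rock | swimming | van | sushi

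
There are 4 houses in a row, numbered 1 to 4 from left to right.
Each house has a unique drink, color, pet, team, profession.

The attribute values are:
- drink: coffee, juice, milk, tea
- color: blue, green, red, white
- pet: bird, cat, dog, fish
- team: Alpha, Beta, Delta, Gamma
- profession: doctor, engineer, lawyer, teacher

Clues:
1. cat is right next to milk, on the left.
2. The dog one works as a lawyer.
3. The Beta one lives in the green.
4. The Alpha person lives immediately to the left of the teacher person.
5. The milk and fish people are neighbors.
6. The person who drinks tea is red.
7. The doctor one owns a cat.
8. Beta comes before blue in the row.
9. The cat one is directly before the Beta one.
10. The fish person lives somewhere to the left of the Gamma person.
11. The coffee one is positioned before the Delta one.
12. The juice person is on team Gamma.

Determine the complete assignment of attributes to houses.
Solution:

House | Drink | Color | Pet | Team | Profession
-----------------------------------------------
  1   | coffee | white | cat | Alpha | doctor
  2   | milk | green | bird | Beta | teacher
  3   | tea | red | fish | Delta | engineer
  4   | juice | blue | dog | Gamma | lawyer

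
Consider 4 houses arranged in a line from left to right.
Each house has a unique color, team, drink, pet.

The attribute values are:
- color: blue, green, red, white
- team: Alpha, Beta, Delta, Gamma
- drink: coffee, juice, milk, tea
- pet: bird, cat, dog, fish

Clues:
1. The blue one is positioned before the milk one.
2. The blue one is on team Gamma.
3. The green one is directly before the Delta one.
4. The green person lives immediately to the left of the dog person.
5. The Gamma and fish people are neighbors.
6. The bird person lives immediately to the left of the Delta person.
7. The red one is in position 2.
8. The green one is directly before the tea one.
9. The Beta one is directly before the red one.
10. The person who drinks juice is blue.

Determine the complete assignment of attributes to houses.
Solution:

House | Color | Team | Drink | Pet
----------------------------------
  1   | green | Beta | coffee | bird
  2   | red | Delta | tea | dog
  3   | blue | Gamma | juice | cat
  4   | white | Alpha | milk | fish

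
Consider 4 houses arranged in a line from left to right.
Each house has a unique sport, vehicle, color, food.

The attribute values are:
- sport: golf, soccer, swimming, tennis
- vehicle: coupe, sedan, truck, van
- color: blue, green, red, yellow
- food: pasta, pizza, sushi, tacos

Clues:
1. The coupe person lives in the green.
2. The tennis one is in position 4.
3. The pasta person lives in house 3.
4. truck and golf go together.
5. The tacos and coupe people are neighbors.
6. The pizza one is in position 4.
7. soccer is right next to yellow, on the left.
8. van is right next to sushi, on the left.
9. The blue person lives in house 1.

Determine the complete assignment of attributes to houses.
Solution:

House | Sport | Vehicle | Color | Food
--------------------------------------
  1   | swimming | van | blue | tacos
  2   | soccer | coupe | green | sushi
  3   | golf | truck | yellow | pasta
  4   | tennis | sedan | red | pizza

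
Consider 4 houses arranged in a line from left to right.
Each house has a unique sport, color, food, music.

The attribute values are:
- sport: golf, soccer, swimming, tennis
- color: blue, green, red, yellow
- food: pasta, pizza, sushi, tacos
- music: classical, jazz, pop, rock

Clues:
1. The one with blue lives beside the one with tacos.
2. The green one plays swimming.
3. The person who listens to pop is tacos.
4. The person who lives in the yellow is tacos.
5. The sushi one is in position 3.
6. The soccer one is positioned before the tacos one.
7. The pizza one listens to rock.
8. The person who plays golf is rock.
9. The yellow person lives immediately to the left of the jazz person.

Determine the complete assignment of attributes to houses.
Solution:

House | Sport | Color | Food | Music
------------------------------------
  1   | soccer | blue | pasta | classical
  2   | tennis | yellow | tacos | pop
  3   | swimming | green | sushi | jazz
  4   | golf | red | pizza | rock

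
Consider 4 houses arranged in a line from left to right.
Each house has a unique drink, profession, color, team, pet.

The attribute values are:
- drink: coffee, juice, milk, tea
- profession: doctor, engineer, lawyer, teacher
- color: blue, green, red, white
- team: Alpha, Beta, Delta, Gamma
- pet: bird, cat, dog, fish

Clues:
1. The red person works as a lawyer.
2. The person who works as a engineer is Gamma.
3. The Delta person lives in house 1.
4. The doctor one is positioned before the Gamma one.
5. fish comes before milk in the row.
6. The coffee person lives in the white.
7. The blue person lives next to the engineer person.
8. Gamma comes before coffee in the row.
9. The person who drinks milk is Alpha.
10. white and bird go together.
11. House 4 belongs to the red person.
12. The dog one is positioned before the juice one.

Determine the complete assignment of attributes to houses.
Solution:

House | Drink | Profession | Color | Team | Pet
-----------------------------------------------
  1   | tea | doctor | blue | Delta | dog
  2   | juice | engineer | green | Gamma | fish
  3   | coffee | teacher | white | Beta | bird
  4   | milk | lawyer | red | Alpha | cat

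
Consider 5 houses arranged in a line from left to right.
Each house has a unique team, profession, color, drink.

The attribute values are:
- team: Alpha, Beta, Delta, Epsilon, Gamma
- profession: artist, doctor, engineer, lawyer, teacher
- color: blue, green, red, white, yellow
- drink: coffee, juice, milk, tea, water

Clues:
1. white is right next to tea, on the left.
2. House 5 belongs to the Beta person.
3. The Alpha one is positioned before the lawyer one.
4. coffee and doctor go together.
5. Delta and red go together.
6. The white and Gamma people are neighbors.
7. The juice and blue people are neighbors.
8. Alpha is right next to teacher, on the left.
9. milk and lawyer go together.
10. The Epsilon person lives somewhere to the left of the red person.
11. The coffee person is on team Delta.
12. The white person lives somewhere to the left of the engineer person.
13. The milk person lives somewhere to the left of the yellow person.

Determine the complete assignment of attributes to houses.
Solution:

House | Team | Profession | Color | Drink
-----------------------------------------
  1   | Alpha | artist | white | juice
  2   | Gamma | teacher | blue | tea
  3   | Epsilon | lawyer | green | milk
  4   | Delta | doctor | red | coffee
  5   | Beta | engineer | yellow | water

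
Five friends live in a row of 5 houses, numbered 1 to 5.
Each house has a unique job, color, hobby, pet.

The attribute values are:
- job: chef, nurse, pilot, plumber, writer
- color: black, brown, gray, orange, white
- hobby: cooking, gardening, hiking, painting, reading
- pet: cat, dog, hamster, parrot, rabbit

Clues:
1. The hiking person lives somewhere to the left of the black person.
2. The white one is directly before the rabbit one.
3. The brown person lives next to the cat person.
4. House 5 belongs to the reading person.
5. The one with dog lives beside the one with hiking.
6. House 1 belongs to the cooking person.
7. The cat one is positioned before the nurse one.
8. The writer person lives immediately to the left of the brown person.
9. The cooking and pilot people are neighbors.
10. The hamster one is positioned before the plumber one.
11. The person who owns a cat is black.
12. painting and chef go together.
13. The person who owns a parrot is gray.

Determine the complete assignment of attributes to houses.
Solution:

House | Job | Color | Hobby | Pet
---------------------------------
  1   | writer | white | cooking | dog
  2   | pilot | brown | hiking | rabbit
  3   | chef | black | painting | cat
  4   | nurse | orange | gardening | hamster
  5   | plumber | gray | reading | parrot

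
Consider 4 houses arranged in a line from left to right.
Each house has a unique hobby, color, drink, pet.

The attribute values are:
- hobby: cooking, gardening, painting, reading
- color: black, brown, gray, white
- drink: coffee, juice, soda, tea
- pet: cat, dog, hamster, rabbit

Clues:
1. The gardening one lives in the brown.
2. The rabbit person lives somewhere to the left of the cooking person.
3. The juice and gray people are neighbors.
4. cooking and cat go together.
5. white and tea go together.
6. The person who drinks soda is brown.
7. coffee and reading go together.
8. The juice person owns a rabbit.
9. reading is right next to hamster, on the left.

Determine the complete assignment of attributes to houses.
Solution:

House | Hobby | Color | Drink | Pet
-----------------------------------
  1   | painting | black | juice | rabbit
  2   | reading | gray | coffee | dog
  3   | gardening | brown | soda | hamster
  4   | cooking | white | tea | cat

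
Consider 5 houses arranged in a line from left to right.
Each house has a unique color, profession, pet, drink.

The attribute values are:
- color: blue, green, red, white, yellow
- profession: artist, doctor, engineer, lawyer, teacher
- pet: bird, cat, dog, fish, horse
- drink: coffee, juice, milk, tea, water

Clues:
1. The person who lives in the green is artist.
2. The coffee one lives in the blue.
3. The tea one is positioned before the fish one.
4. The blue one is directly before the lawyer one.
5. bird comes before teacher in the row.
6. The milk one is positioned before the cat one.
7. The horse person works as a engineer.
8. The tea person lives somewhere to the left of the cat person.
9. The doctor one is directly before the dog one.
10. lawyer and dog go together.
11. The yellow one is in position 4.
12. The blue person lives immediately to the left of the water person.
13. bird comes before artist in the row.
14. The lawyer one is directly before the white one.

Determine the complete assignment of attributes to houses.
Solution:

House | Color | Profession | Pet | Drink
----------------------------------------
  1   | blue | doctor | bird | coffee
  2   | red | lawyer | dog | water
  3   | white | engineer | horse | tea
  4   | yellow | teacher | fish | milk
  5   | green | artist | cat | juice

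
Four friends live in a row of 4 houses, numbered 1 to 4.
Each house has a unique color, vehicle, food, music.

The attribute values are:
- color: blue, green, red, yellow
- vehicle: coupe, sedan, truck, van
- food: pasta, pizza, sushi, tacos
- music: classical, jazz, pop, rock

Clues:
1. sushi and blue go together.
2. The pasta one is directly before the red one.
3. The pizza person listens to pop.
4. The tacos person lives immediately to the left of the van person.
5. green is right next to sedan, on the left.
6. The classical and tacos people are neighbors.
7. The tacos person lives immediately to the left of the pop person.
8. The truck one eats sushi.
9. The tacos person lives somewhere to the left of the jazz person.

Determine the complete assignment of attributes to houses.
Solution:

House | Color | Vehicle | Food | Music
--------------------------------------
  1   | green | coupe | pasta | classical
  2   | red | sedan | tacos | rock
  3   | yellow | van | pizza | pop
  4   | blue | truck | sushi | jazz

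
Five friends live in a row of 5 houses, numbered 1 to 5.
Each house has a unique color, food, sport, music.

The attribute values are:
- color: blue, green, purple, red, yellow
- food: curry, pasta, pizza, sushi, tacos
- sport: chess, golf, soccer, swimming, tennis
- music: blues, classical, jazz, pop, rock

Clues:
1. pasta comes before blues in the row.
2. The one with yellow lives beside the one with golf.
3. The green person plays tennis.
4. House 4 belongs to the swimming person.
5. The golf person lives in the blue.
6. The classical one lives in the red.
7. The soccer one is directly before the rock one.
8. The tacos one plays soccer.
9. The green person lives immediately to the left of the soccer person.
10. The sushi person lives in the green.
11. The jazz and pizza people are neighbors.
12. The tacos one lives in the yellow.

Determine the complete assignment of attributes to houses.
Solution:

House | Color | Food | Sport | Music
------------------------------------
  1   | green | sushi | tennis | pop
  2   | yellow | tacos | soccer | jazz
  3   | blue | pizza | golf | rock
  4   | red | pasta | swimming | classical
  5   | purple | curry | chess | blues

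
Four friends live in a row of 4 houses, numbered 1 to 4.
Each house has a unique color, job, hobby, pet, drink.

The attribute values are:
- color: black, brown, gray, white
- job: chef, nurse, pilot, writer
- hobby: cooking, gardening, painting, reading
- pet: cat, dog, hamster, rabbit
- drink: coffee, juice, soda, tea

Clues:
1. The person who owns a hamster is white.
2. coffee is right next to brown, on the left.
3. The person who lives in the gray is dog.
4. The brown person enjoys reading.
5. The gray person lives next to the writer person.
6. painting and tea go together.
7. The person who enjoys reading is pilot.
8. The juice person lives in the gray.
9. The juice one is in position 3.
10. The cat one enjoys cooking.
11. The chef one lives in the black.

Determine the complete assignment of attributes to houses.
Solution:

House | Color | Job | Hobby | Pet | Drink
-----------------------------------------
  1   | black | chef | cooking | cat | coffee
  2   | brown | pilot | reading | rabbit | soda
  3   | gray | nurse | gardening | dog | juice
  4   | white | writer | painting | hamster | tea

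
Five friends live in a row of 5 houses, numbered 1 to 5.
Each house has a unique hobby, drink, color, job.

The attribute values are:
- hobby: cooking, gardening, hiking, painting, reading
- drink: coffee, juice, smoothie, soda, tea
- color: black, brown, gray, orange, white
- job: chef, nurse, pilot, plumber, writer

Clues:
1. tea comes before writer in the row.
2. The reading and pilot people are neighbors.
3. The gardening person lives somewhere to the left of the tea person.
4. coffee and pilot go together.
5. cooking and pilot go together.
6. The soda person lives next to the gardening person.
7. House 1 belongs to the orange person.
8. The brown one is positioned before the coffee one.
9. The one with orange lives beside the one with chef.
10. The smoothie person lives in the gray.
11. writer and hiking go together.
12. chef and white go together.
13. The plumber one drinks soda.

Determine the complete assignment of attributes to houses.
Solution:

House | Hobby | Drink | Color | Job
-----------------------------------
  1   | painting | soda | orange | plumber
  2   | gardening | juice | white | chef
  3   | reading | tea | brown | nurse
  4   | cooking | coffee | black | pilot
  5   | hiking | smoothie | gray | writer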